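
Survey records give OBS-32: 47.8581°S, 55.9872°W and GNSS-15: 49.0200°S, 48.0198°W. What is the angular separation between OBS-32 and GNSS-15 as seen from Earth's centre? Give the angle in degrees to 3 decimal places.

Δφ = -1.1619°,  Δλ = 7.9674°
a = sin²(Δφ/2) + cos φ₁ cos φ₂ sin²(Δλ/2) = 0.002227
c = 2·arcsin(√a) = 0.094407 rad = 5.4091°

5.409°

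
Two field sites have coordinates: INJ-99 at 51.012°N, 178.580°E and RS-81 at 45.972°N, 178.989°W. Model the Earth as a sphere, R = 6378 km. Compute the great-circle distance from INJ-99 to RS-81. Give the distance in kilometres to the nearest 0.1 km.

588.9 km

Δφ = -5.0400°,  Δλ = 2.4310°
a = sin²(Δφ/2) + cos φ₁ cos φ₂ sin²(Δλ/2) = 0.002130
c = 2·arcsin(√a) = 0.092336 rad = 5.2905°
d = R·c = 6378 × 0.092336 = 588.9 km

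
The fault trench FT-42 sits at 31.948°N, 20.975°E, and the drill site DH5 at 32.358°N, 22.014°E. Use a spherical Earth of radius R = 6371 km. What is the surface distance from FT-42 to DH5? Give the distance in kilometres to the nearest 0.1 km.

107.9 km

Δφ = 0.4100°,  Δλ = 1.0390°
a = sin²(Δφ/2) + cos φ₁ cos φ₂ sin²(Δλ/2) = 0.000072
c = 2·arcsin(√a) = 0.016938 rad = 0.9705°
d = R·c = 6371 × 0.016938 = 107.9 km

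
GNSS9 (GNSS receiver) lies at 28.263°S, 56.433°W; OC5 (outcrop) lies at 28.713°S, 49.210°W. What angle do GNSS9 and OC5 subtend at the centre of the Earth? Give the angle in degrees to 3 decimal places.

6.363°

Δφ = -0.4500°,  Δλ = 7.2230°
a = sin²(Δφ/2) + cos φ₁ cos φ₂ sin²(Δλ/2) = 0.003081
c = 2·arcsin(√a) = 0.111062 rad = 6.3634°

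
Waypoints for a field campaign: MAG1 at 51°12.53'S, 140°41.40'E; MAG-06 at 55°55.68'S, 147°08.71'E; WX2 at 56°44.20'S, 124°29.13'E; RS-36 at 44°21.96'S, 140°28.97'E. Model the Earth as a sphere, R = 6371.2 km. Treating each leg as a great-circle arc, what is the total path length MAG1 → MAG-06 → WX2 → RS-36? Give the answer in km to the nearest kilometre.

3840 km

MAG1: φ = -51.20883°, λ = +140.69000°
MAG-06: φ = -55.92800°, λ = +147.14517°
WX2: φ = -56.73667°, λ = +124.48550°
RS-36: φ = -44.36600°, λ = +140.48283°
MAG1→MAG-06: c = 0.106024 rad, d = 675.50 km
MAG-06→WX2: c = 0.218696 rad, d = 1393.36 km
WX2→RS-36: c = 0.278032 rad, d = 1771.40 km
Total = 675.50 + 1393.36 + 1771.40 = 3840.25 km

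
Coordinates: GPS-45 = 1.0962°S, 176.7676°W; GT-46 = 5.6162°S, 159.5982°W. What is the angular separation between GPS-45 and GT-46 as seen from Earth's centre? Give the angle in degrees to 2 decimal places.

17.72°

Δφ = -4.5200°,  Δλ = 17.1694°
a = sin²(Δφ/2) + cos φ₁ cos φ₂ sin²(Δλ/2) = 0.023726
c = 2·arcsin(√a) = 0.309296 rad = 17.7214°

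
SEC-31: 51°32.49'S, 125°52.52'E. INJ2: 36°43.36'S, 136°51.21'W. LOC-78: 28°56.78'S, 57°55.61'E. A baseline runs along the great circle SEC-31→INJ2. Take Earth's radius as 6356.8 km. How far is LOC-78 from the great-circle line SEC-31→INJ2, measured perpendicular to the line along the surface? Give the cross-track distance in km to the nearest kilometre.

SEC-31: φ = -51.54150°, λ = +125.87533°
INJ2: φ = -36.72267°, λ = -136.85350°
LOC-78: φ = -28.94633°, λ = +57.92683°
δ₁₃ = central angle SEC-31→LOC-78 = 0.947979 rad  (haversine)
θ₁₃ = bearing SEC-31→LOC-78 = 266.912°,  θ₁₂ = bearing SEC-31→INJ2 = 119.581°
dₓₜ = R·arcsin(sin δ₁₃ · sin(θ₁₃ − θ₁₂)) = 6356.8·arcsin(0.81224·sin(147.331°)) = 2885.056 km
|dₓₜ| = 2885.056 km

2885 km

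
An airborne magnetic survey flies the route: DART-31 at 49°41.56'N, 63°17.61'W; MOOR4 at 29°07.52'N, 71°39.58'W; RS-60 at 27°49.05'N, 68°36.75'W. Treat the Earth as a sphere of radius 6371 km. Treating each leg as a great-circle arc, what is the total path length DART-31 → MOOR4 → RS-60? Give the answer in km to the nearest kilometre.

2725 km

DART-31: φ = +49.69267°, λ = -63.29350°
MOOR4: φ = +29.12533°, λ = -71.65967°
RS-60: φ = +27.81750°, λ = -68.61250°
DART-31→MOOR4: c = 0.375712 rad, d = 2393.66 km
MOOR4→RS-60: c = 0.052023 rad, d = 331.44 km
Total = 2393.66 + 331.44 = 2725.10 km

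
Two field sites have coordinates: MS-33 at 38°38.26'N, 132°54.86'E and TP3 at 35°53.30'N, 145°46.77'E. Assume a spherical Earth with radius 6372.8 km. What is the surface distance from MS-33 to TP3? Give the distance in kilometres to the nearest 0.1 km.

MS-33: φ = +38.63767°, λ = +132.91433°
TP3: φ = +35.88833°, λ = +145.77950°
Δφ = -2.7493°,  Δλ = 12.8652°
a = sin²(Δφ/2) + cos φ₁ cos φ₂ sin²(Δλ/2) = 0.008519
c = 2·arcsin(√a) = 0.184855 rad = 10.5914°
d = R·c = 6372.8 × 0.184855 = 1178.0 km

1178.0 km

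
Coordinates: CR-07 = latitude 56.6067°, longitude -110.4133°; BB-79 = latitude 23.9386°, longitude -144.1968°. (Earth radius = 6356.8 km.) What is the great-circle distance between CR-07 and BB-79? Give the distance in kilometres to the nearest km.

Δφ = -32.6681°,  Δλ = -33.7835°
a = sin²(Δφ/2) + cos φ₁ cos φ₂ sin²(Δλ/2) = 0.121565
c = 2·arcsin(√a) = 0.712285 rad = 40.8109°
d = R·c = 6356.8 × 0.712285 = 4527.9 km

4528 km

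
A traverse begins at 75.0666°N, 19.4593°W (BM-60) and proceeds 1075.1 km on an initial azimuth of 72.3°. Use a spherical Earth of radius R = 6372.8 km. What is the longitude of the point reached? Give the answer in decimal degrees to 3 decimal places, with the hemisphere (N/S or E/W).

δ = d/R = 1075.1/6372.8 = 0.168701 rad
φ₂ = arcsin(sin φ₁ cos δ + cos φ₁ sin δ cos θ)
   = arcsin(0.96623·0.98580 + 0.25770·0.16790·0.30403) = 74.94214°
λ₂ = λ₁ + atan2(sin θ sin δ cos φ₁, cos δ − sin φ₁ sin φ₂) = 18.54312°

18.543°E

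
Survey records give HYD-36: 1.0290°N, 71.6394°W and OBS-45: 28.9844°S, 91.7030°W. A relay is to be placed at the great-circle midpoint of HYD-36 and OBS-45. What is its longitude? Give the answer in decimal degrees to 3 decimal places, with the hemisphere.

80.995°W

Bx = cos φ₂ cos Δλ = 0.821665,  By = cos φ₂ sin Δλ = -0.300095
φₘ = atan2(sin φ₁ + sin φ₂, √((cos φ₁ + Bx)² + By²)) = -14.18507°
λₘ = λ₁ + atan2(By, cos φ₁ + Bx) = -80.99491°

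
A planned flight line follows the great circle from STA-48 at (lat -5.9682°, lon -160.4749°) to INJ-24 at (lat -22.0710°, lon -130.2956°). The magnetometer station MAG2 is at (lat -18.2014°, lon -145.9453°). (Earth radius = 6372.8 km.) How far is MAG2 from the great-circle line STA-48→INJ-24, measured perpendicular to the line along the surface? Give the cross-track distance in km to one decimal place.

δ₁₃ = central angle STA-48→MAG2 = 0.326794 rad  (haversine)
θ₁₃ = bearing STA-48→MAG2 = 132.061°,  θ₁₂ = bearing STA-48→INJ-24 = 121.939°
dₓₜ = R·arcsin(sin δ₁₃ · sin(θ₁₃ − θ₁₂)) = 6372.8·arcsin(0.32101·sin(10.122°)) = 359.700 km
|dₓₜ| = 359.700 km

359.7 km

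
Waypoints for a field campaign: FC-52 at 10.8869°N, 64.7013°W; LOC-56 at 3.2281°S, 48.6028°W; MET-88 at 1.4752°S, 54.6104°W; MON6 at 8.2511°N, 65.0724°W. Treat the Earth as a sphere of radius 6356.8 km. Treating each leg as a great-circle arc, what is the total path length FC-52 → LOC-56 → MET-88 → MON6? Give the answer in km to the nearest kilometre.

FC-52→LOC-56: c = 0.372662 rad, d = 2368.94 km
LOC-56→MET-88: c = 0.109136 rad, d = 693.75 km
MET-88→MON6: c = 0.248920 rad, d = 1582.33 km
Total = 2368.94 + 693.75 + 1582.33 = 4645.02 km

4645 km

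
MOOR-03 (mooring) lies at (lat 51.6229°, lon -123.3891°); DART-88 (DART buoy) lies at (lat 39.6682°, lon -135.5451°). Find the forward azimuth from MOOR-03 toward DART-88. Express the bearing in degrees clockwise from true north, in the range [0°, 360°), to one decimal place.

Δλ = -12.1560°
y = sin Δλ · cos φ₂ = -0.162090
x = cos φ₁ sin φ₂ − sin φ₁ cos φ₂ cos Δλ = -0.193608
θ = atan2(y, x) = -140.0636° → 219.9364° (mod 360°)

219.9°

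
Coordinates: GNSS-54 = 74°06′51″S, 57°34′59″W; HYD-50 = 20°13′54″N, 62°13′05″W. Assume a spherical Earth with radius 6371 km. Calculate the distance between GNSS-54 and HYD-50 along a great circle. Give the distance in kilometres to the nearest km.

GNSS-54: φ = -74.11417°, λ = -57.58306°
HYD-50: φ = +20.23167°, λ = -62.21806°
Δφ = 94.3458°,  Δλ = -4.6350°
a = sin²(Δφ/2) + cos φ₁ cos φ₂ sin²(Δλ/2) = 0.538308
c = 2·arcsin(√a) = 1.647488 rad = 94.3941°
d = R·c = 6371 × 1.647488 = 10496.1 km

10496 km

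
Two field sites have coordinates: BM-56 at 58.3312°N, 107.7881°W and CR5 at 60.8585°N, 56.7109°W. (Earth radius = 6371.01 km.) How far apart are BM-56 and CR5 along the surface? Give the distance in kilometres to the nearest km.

2815 km

Δφ = 2.5273°,  Δλ = 51.0772°
a = sin²(Δφ/2) + cos φ₁ cos φ₂ sin²(Δλ/2) = 0.048005
c = 2·arcsin(√a) = 0.441783 rad = 25.3123°
d = R·c = 6371.01 × 0.441783 = 2814.6 km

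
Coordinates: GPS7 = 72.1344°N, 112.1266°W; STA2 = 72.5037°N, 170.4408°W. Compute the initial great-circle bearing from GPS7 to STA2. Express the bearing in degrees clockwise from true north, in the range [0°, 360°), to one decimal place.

Δλ = -58.3142°
y = sin Δλ · cos φ₂ = -0.255831
x = cos φ₁ sin φ₂ − sin φ₁ cos φ₂ cos Δλ = 0.142291
θ = atan2(y, x) = -60.9176° → 299.0824° (mod 360°)

299.1°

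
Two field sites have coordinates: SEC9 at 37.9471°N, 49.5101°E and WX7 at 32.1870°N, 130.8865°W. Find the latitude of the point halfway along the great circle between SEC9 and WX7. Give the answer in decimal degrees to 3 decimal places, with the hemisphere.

87.106°N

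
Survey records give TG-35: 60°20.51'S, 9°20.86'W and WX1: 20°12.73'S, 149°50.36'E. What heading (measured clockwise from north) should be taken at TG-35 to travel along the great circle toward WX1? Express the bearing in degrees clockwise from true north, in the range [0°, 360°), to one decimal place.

TG-35: φ = -60.34183°, λ = -9.34767°
WX1: φ = -20.21217°, λ = +149.83933°
Δλ = 159.1870°
y = sin Δλ · cos φ₂ = 0.333438
x = cos φ₁ sin φ₂ − sin φ₁ cos φ₂ cos Δλ = -0.933227
θ = atan2(y, x) = 160.3384° → 160.3384° (mod 360°)

160.3°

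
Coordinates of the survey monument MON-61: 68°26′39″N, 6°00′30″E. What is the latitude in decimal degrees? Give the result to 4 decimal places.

68° + 26′/60 + 39″/3600 = 68 + 0.43333 + 0.01083 = 68.4442°

68.4442°N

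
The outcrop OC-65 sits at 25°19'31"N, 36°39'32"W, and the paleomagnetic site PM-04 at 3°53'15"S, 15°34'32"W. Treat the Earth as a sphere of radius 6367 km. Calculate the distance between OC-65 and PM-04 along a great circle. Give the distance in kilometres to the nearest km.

3963 km

OC-65: φ = +25.32528°, λ = -36.65889°
PM-04: φ = -3.88750°, λ = -15.57556°
Δφ = -29.2128°,  Δλ = 21.0833°
a = sin²(Δφ/2) + cos φ₁ cos φ₂ sin²(Δλ/2) = 0.093778
c = 2·arcsin(√a) = 0.622464 rad = 35.6646°
d = R·c = 6367 × 0.622464 = 3963.2 km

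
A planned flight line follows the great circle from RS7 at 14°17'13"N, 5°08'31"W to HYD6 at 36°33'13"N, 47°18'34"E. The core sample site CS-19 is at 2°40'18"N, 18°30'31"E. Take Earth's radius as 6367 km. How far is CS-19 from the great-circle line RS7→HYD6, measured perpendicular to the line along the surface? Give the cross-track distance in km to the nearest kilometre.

2483 km

RS7: φ = +14.28694°, λ = -5.14194°
HYD6: φ = +36.55361°, λ = +47.30944°
CS-19: φ = +2.67167°, λ = +18.50861°
δ₁₃ = central angle RS7→CS-19 = 0.455100 rad  (haversine)
θ₁₃ = bearing RS7→CS-19 = 114.265°,  θ₁₂ = bearing RS7→HYD6 = 54.378°
dₓₜ = R·arcsin(sin δ₁₃ · sin(θ₁₃ − θ₁₂)) = 6367·arcsin(0.43955·sin(59.887°)) = 2483.413 km
|dₓₜ| = 2483.413 km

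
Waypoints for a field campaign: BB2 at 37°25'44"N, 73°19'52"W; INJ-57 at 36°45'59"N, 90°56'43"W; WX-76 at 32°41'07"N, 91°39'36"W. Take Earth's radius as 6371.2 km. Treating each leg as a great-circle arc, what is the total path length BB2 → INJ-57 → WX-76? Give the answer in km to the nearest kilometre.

BB2: φ = +37.42889°, λ = -73.33111°
INJ-57: φ = +36.76639°, λ = -90.94528°
WX-76: φ = +32.68528°, λ = -91.66000°
BB2→INJ-57: c = 0.245121 rad, d = 1561.71 km
INJ-57→WX-76: c = 0.071962 rad, d = 458.49 km
Total = 1561.71 + 458.49 = 2020.20 km

2020 km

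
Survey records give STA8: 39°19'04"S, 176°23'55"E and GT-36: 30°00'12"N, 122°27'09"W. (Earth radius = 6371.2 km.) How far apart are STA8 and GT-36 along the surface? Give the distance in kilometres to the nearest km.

9967 km

STA8: φ = -39.31778°, λ = +176.39861°
GT-36: φ = +30.00333°, λ = -122.45250°
Δφ = 69.3211°,  Δλ = 61.1489°
a = sin²(Δφ/2) + cos φ₁ cos φ₂ sin²(Δλ/2) = 0.496779
c = 2·arcsin(√a) = 1.564353 rad = 89.6308°
d = R·c = 6371.2 × 1.564353 = 9966.8 km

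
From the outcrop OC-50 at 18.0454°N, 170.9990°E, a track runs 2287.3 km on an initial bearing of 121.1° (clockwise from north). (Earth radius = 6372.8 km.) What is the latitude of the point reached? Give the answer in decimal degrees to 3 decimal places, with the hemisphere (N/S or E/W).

δ = d/R = 2287.3/6372.8 = 0.358916 rad
φ₂ = arcsin(sin φ₁ cos δ + cos φ₁ sin δ cos θ)
   = arcsin(0.30977·0.93628 + 0.95081·0.35126·-0.51653) = 6.74892°
λ₂ = λ₁ + atan2(sin θ sin δ cos φ₁, cos δ − sin φ₁ sin φ₂) = -171.37090°

6.749°N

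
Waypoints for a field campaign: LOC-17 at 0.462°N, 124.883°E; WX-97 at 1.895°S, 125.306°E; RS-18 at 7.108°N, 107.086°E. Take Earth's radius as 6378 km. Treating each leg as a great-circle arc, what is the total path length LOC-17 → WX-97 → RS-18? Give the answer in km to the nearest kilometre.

2525 km

LOC-17→WX-97: c = 0.041794 rad, d = 266.56 km
WX-97→RS-18: c = 0.354110 rad, d = 2258.51 km
Total = 266.56 + 2258.51 = 2525.08 km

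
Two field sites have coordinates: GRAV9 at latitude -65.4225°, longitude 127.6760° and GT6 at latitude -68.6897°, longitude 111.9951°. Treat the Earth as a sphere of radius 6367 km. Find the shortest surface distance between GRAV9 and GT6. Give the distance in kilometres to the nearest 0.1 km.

767.2 km

Δφ = -3.2672°,  Δλ = -15.6809°
a = sin²(Δφ/2) + cos φ₁ cos φ₂ sin²(Δλ/2) = 0.003626
c = 2·arcsin(√a) = 0.120498 rad = 6.9040°
d = R·c = 6367 × 0.120498 = 767.2 km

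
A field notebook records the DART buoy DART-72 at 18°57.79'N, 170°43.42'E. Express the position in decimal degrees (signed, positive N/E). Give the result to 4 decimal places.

+18.9632°, +170.7237°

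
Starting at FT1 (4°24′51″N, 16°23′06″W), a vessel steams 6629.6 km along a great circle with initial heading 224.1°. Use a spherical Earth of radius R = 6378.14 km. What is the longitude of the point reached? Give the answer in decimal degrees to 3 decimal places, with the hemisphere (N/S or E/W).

FT1: φ = +4.41417°, λ = -16.38500°
δ = d/R = 6629.6/6378.14 = 1.039425 rad
φ₂ = arcsin(sin φ₁ cos δ + cos φ₁ sin δ cos θ)
   = arcsin(0.07697·0.50672 + 0.99703·0.86211·-0.71813) = -35.32896°
λ₂ = λ₁ + atan2(sin θ sin δ cos φ₁, cos δ − sin φ₁ sin φ₂) = -63.72425°

63.724°W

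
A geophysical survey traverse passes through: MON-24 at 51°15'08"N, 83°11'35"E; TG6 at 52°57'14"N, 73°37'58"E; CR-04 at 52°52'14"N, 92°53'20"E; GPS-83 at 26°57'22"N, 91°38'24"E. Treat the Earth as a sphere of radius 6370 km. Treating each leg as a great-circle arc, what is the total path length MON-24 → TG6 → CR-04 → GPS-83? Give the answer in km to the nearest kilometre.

MON-24: φ = +51.25222°, λ = +83.19306°
TG6: φ = +52.95389°, λ = +73.63278°
CR-04: φ = +52.87056°, λ = +92.88889°
GPS-83: φ = +26.95611°, λ = +91.64000°
MON-24→TG6: c = 0.106615 rad, d = 679.14 km
TG6→CR-04: c = 0.202067 rad, d = 1287.16 km
CR-04→GPS-83: c = 0.452585 rad, d = 2882.96 km
Total = 679.14 + 1287.16 + 2882.96 = 4849.27 km

4849 km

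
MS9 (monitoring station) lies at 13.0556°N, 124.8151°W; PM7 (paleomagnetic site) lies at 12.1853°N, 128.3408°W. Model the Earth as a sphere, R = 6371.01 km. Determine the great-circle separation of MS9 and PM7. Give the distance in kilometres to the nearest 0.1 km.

394.6 km

Δφ = -0.8703°,  Δλ = -3.5257°
a = sin²(Δφ/2) + cos φ₁ cos φ₂ sin²(Δλ/2) = 0.000959
c = 2·arcsin(√a) = 0.061939 rad = 3.5488°
d = R·c = 6371.01 × 0.061939 = 394.6 km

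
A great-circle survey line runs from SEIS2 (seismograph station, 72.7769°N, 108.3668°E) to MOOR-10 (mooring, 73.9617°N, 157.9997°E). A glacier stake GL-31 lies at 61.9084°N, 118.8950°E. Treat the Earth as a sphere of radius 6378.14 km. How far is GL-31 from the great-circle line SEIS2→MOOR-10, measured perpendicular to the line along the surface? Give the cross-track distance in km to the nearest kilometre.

δ₁₃ = central angle SEIS2→GL-31 = 0.201760 rad  (haversine)
θ₁₃ = bearing SEIS2→GL-31 = 154.574°,  θ₁₂ = bearing SEIS2→MOOR-10 = 61.635°
dₓₜ = R·arcsin(sin δ₁₃ · sin(θ₁₃ − θ₁₂)) = 6378.14·arcsin(0.20039·sin(92.939°)) = 1285.141 km
|dₓₜ| = 1285.141 km

1285 km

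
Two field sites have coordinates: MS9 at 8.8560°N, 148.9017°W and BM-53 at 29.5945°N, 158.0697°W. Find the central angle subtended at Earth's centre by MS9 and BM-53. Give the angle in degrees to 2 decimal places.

Δφ = 20.7385°,  Δλ = -9.1680°
a = sin²(Δφ/2) + cos φ₁ cos φ₂ sin²(Δλ/2) = 0.037885
c = 2·arcsin(√a) = 0.391780 rad = 22.4474°

22.45°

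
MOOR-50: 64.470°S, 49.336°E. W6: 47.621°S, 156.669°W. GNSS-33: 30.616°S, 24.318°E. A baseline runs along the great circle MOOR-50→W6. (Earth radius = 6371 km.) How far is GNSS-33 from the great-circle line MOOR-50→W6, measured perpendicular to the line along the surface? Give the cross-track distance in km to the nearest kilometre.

1204 km

δ₁₃ = central angle MOOR-50→GNSS-33 = 0.650700 rad  (haversine)
θ₁₃ = bearing MOOR-50→GNSS-33 = 323.071°,  θ₁₂ = bearing MOOR-50→W6 = 161.137°
dₓₜ = R·arcsin(sin δ₁₃ · sin(θ₁₃ − θ₁₂)) = 6371·arcsin(0.60574·sin(161.933°)) = 1203.992 km
|dₓₜ| = 1203.992 km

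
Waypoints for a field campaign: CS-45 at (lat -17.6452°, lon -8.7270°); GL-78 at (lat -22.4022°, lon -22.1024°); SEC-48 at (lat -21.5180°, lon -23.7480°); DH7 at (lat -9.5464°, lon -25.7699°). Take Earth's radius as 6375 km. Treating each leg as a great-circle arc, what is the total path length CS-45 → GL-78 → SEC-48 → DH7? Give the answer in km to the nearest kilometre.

3040 km

CS-45→GL-78: c = 0.234384 rad, d = 1494.20 km
GL-78→SEC-48: c = 0.030784 rad, d = 196.25 km
SEC-48→DH7: c = 0.211680 rad, d = 1349.46 km
Total = 1494.20 + 196.25 + 1349.46 = 3039.91 km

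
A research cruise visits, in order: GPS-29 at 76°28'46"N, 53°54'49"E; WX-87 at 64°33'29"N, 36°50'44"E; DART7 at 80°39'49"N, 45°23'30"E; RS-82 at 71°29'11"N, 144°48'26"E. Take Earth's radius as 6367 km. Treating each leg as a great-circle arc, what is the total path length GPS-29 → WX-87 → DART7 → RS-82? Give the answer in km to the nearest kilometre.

5706 km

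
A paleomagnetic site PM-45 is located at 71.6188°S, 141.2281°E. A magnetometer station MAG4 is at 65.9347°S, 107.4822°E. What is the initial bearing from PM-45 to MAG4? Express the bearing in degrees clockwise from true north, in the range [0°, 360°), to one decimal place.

Δλ = -33.7459°
y = sin Δλ · cos φ₂ = -0.226525
x = cos φ₁ sin φ₂ − sin φ₁ cos φ₂ cos Δλ = 0.033842
θ = atan2(y, x) = -81.5030° → 278.4970° (mod 360°)

278.5°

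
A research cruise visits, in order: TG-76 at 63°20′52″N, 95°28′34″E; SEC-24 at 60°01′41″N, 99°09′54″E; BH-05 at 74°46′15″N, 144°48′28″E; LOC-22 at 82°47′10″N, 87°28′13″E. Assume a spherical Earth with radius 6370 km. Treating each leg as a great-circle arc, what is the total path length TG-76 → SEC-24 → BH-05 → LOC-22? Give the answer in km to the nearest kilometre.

4282 km

TG-76: φ = +63.34778°, λ = +95.47611°
SEC-24: φ = +60.02806°, λ = +99.16500°
BH-05: φ = +74.77083°, λ = +144.80778°
LOC-22: φ = +82.78611°, λ = +87.47028°
TG-76→SEC-24: c = 0.065469 rad, d = 417.04 km
SEC-24→BH-05: c = 0.382873 rad, d = 2438.90 km
BH-05→LOC-22: c = 0.223863 rad, d = 1426.00 km
Total = 417.04 + 2438.90 + 1426.00 = 4281.95 km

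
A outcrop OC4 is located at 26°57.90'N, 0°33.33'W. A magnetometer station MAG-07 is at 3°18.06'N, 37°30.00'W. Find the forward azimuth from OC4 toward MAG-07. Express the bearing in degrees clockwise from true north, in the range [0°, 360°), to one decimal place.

242.6°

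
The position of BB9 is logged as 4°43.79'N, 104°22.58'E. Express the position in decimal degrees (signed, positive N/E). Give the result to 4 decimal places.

+4.7298°, +104.3763°

lat: 4.7298° N → +4.7298°
lon: 104.3763° E → +104.3763°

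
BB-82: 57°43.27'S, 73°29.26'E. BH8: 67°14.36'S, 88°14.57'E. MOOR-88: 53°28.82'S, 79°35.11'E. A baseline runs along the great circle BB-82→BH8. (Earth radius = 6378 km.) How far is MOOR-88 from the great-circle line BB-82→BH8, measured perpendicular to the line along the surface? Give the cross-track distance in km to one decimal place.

574.0 km

BB-82: φ = -57.72117°, λ = +73.48767°
BH8: φ = -67.23933°, λ = +88.24283°
MOOR-88: φ = -53.48033°, λ = +79.58517°
δ₁₃ = central angle BB-82→MOOR-88 = 0.095282 rad  (haversine)
θ₁₃ = bearing BB-82→MOOR-88 = 41.638°,  θ₁₂ = bearing BB-82→BH8 = 150.778°
dₓₜ = R·arcsin(sin δ₁₃ · sin(θ₁₃ − θ₁₂)) = 6378·arcsin(0.09514·sin(-109.140°)) = -574.024 km
|dₓₜ| = 574.024 km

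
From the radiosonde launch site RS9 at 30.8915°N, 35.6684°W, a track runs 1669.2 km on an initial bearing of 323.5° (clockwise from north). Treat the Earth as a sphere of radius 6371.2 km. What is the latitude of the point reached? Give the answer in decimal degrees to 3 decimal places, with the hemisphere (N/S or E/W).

42.420°N

δ = d/R = 1669.2/6371.2 = 0.261991 rad
φ₂ = arcsin(sin φ₁ cos δ + cos φ₁ sin δ cos θ)
   = arcsin(0.51341·0.96588 + 0.85814·0.25900·0.80386) = 42.42010°
λ₂ = λ₁ + atan2(sin θ sin δ cos φ₁, cos δ − sin φ₁ sin φ₂) = -47.71423°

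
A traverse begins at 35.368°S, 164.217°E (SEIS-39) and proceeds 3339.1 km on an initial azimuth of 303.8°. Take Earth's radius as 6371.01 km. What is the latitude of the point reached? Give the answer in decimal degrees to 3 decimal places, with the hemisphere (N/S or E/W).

15.909°S

δ = d/R = 3339.1/6371.01 = 0.524108 rad
φ₂ = arcsin(sin φ₁ cos δ + cos φ₁ sin δ cos θ)
   = arcsin(-0.57883·0.86577 + 0.81545·0.50044·0.55630) = -15.90923°
λ₂ = λ₁ + atan2(sin θ sin δ cos φ₁, cos δ − sin φ₁ sin φ₂) = 138.59564°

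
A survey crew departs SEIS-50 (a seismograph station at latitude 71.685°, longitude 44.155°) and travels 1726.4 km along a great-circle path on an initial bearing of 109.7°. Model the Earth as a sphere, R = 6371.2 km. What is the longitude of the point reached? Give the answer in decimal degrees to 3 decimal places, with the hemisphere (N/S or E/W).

77.129°E

δ = d/R = 1726.4/6371.2 = 0.270969 rad
φ₂ = arcsin(sin φ₁ cos δ + cos φ₁ sin δ cos θ)
   = arcsin(0.94934·0.96351 + 0.31424·0.26767·-0.33710) = 62.41810°
λ₂ = λ₁ + atan2(sin θ sin δ cos φ₁, cos δ − sin φ₁ sin φ₂) = 77.12883°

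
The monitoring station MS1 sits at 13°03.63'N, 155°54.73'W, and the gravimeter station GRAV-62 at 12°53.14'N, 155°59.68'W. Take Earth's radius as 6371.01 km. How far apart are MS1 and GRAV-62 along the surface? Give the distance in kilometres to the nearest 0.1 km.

21.4 km

MS1: φ = +13.06050°, λ = -155.91217°
GRAV-62: φ = +12.88567°, λ = -155.99467°
Δφ = -0.1748°,  Δλ = -0.0825°
a = sin²(Δφ/2) + cos φ₁ cos φ₂ sin²(Δλ/2) = 0.000003
c = 2·arcsin(√a) = 0.003359 rad = 0.1924°
d = R·c = 6371.01 × 0.003359 = 21.4 km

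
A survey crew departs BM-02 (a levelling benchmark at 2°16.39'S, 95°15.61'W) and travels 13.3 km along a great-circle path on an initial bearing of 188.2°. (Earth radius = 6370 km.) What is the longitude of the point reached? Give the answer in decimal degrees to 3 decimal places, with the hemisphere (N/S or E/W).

95.277°W

BM-02: φ = -2.27317°, λ = -95.26017°
δ = d/R = 13.3/6370 = 0.002088 rad
φ₂ = arcsin(sin φ₁ cos δ + cos φ₁ sin δ cos θ)
   = arcsin(-0.03966·1.00000 + 0.99921·0.00209·-0.98978) = -2.39157°
λ₂ = λ₁ + atan2(sin θ sin δ cos φ₁, cos δ − sin φ₁ sin φ₂) = -95.27724°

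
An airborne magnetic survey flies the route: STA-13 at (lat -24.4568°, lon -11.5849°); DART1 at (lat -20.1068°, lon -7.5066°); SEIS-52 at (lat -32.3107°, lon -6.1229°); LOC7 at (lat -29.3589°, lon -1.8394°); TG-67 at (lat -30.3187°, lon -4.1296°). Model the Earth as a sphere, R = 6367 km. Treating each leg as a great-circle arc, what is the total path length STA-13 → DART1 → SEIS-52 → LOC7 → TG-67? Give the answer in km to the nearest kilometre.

2772 km

STA-13→DART1: c = 0.100493 rad, d = 639.84 km
DART1→SEIS-52: c = 0.214090 rad, d = 1363.11 km
SEIS-52→LOC7: c = 0.082296 rad, d = 523.98 km
LOC7→TG-67: c = 0.038506 rad, d = 245.17 km
Total = 639.84 + 1363.11 + 523.98 + 245.17 = 2772.10 km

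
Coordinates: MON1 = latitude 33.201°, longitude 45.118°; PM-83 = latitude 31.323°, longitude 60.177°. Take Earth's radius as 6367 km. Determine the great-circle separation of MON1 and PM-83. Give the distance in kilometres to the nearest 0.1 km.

1429.1 km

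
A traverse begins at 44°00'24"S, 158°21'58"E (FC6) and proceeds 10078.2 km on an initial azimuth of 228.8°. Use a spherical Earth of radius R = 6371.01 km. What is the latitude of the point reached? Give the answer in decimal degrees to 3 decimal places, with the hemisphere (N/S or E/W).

27.777°S

FC6: φ = -44.00667°, λ = +158.36611°
δ = d/R = 10078.2/6371.01 = 1.581884 rad
φ₂ = arcsin(sin φ₁ cos δ + cos φ₁ sin δ cos θ)
   = arcsin(-0.69474·-0.01109 + 0.71926·0.99994·-0.65869) = -27.77730°
λ₂ = λ₁ + atan2(sin θ sin δ cos φ₁, cos δ − sin φ₁ sin φ₂) = 36.61687°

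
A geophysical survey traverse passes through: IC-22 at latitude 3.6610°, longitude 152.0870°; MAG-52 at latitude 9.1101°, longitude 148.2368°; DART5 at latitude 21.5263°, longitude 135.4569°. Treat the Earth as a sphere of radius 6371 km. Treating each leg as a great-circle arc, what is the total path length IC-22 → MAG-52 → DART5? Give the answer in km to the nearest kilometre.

IC-22→MAG-52: c = 0.116195 rad, d = 740.28 km
MAG-52→DART5: c = 0.304966 rad, d = 1942.94 km
Total = 740.28 + 1942.94 = 2683.21 km

2683 km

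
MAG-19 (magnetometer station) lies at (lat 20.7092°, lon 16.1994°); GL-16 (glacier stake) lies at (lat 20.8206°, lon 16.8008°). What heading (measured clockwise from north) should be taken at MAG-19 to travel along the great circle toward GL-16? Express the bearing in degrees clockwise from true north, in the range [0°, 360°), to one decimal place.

78.7°

Δλ = 0.6014°
y = sin Δλ · cos φ₂ = 0.009811
x = cos φ₁ sin φ₂ − sin φ₁ cos φ₂ cos Δλ = 0.001963
θ = atan2(y, x) = 78.6881° → 78.6881° (mod 360°)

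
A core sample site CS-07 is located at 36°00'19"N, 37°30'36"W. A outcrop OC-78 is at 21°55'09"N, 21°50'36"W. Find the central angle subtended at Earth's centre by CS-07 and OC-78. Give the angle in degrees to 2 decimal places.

19.60°

CS-07: φ = +36.00528°, λ = -37.51000°
OC-78: φ = +21.91917°, λ = -21.84333°
Δφ = -14.0861°,  Δλ = 15.6667°
a = sin²(Δφ/2) + cos φ₁ cos φ₂ sin²(Δλ/2) = 0.028975
c = 2·arcsin(√a) = 0.342107 rad = 19.6013°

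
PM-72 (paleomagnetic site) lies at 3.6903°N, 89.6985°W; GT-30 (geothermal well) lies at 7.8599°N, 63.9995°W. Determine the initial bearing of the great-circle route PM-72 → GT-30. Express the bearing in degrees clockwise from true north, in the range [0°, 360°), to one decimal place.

Δλ = 25.6990°
y = sin Δλ · cos φ₂ = 0.429569
x = cos φ₁ sin φ₂ − sin φ₁ cos φ₂ cos Δλ = 0.079016
θ = atan2(y, x) = 79.5774° → 79.5774° (mod 360°)

79.6°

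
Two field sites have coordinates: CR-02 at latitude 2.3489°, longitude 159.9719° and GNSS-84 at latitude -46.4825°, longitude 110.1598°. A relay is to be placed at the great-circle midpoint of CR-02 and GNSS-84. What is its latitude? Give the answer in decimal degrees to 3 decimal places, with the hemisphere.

Bx = cos φ₂ cos Δλ = 0.444336,  By = cos φ₂ sin Δλ = -0.526026
φₘ = atan2(sin φ₁ + sin φ₂, √((cos φ₁ + Bx)² + By²)) = -24.00470°
λₘ = λ₁ + atan2(By, cos φ₁ + Bx) = 139.94961°

24.005°S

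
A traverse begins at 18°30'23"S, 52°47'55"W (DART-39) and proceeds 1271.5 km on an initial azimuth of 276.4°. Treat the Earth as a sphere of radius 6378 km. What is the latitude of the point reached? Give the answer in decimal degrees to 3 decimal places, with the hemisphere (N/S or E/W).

DART-39: φ = -18.50639°, λ = -52.79861°
δ = d/R = 1271.5/6378 = 0.199357 rad
φ₂ = arcsin(sin φ₁ cos δ + cos φ₁ sin δ cos θ)
   = arcsin(-0.31741·0.98019 + 0.94829·0.19804·0.11147) = -16.86934°
λ₂ = λ₁ + atan2(sin θ sin δ cos φ₁, cos δ − sin φ₁ sin φ₂) = -64.66643°

16.869°S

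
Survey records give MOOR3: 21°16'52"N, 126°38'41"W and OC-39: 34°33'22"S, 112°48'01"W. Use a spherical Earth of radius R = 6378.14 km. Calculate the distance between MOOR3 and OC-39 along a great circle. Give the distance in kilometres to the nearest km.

6386 km

MOOR3: φ = +21.28111°, λ = -126.64472°
OC-39: φ = -34.55611°, λ = -112.80028°
Δφ = -55.8372°,  Δλ = 13.8444°
a = sin²(Δφ/2) + cos φ₁ cos φ₂ sin²(Δλ/2) = 0.230374
c = 2·arcsin(√a) = 1.001248 rad = 57.3673°
d = R·c = 6378.14 × 1.001248 = 6386.1 km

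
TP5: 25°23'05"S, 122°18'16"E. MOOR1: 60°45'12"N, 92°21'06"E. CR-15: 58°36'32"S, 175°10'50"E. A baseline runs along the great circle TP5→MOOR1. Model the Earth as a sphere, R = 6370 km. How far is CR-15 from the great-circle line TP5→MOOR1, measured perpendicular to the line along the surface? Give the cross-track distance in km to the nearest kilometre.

1593 km

TP5: φ = -25.38472°, λ = +122.30444°
MOOR1: φ = +60.75333°, λ = +92.35167°
CR-15: φ = -58.60889°, λ = +175.18056°
δ₁₃ = central angle TP5→CR-15 = 0.863258 rad  (haversine)
θ₁₃ = bearing TP5→CR-15 = 146.874°,  θ₁₂ = bearing TP5→MOOR1 = 345.881°
dₓₜ = R·arcsin(sin δ₁₃ · sin(θ₁₃ − θ₁₂)) = 6370·arcsin(0.75996·sin(-199.007°)) = 1593.183 km
|dₓₜ| = 1593.183 km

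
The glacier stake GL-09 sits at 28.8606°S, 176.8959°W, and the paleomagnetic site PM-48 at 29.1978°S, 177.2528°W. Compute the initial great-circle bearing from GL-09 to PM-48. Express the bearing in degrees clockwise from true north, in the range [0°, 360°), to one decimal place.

Δλ = -0.3569°
y = sin Δλ · cos φ₂ = -0.005438
x = cos φ₁ sin φ₂ − sin φ₁ cos φ₂ cos Δλ = -0.005893
θ = atan2(y, x) = -137.3036° → 222.6964° (mod 360°)

222.7°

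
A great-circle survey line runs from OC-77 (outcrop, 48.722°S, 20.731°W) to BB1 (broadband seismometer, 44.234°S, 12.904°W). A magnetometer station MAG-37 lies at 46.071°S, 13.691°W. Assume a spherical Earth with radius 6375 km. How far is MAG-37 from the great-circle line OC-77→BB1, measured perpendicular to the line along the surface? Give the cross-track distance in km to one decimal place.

109.6 km

δ₁₃ = central angle OC-77→MAG-37 = 0.095123 rad  (haversine)
θ₁₃ = bearing OC-77→MAG-37 = 63.539°,  θ₁₂ = bearing OC-77→BB1 = 53.110°
dₓₜ = R·arcsin(sin δ₁₃ · sin(θ₁₃ − θ₁₂)) = 6375·arcsin(0.09498·sin(10.429°)) = 109.612 km
|dₓₜ| = 109.612 km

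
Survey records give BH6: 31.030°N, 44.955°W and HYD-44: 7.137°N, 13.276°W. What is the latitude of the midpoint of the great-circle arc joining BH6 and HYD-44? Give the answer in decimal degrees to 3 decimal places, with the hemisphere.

19.775°N

Bx = cos φ₂ cos Δλ = 0.844410,  By = cos φ₂ sin Δλ = 0.521091
φₘ = atan2(sin φ₁ + sin φ₂, √((cos φ₁ + Bx)² + By²)) = 19.77531°
λₘ = λ₁ + atan2(By, cos φ₁ + Bx) = -27.92578°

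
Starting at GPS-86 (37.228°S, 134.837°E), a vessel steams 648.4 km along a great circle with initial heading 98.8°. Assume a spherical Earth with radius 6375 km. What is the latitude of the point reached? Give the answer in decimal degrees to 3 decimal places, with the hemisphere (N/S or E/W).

37.896°S

δ = d/R = 648.4/6375 = 0.101710 rad
φ₂ = arcsin(sin φ₁ cos δ + cos φ₁ sin δ cos θ)
   = arcsin(-0.60499·0.99483 + 0.79623·0.10153·-0.15299) = -37.89599°
λ₂ = λ₁ + atan2(sin θ sin δ cos φ₁, cos δ − sin φ₁ sin φ₂) = 142.14206°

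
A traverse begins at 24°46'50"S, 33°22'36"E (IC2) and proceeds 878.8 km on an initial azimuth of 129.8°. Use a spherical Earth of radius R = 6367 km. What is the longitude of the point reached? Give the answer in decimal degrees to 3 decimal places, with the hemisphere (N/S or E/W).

40.365°E

IC2: φ = -24.78056°, λ = +33.37667°
δ = d/R = 878.8/6367 = 0.138024 rad
φ₂ = arcsin(sin φ₁ cos δ + cos φ₁ sin δ cos θ)
   = arcsin(-0.41914·0.99049 + 0.90792·0.13759·-0.64011) = -29.67758°
λ₂ = λ₁ + atan2(sin θ sin δ cos φ₁, cos δ − sin φ₁ sin φ₂) = 40.36485°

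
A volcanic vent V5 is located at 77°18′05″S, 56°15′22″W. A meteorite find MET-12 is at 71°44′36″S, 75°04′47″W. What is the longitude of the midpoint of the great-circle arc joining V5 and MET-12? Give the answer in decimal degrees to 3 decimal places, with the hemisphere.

67.332°W

V5: φ = -77.30139°, λ = -56.25611°
MET-12: φ = -71.74333°, λ = -75.07972°
Bx = cos φ₂ cos Δλ = 0.296519,  By = cos φ₂ sin Δλ = -0.101080
φₘ = atan2(sin φ₁ + sin φ₂, √((cos φ₁ + Bx)² + By²)) = -74.71477°
λₘ = λ₁ + atan2(By, cos φ₁ + Bx) = -67.33234°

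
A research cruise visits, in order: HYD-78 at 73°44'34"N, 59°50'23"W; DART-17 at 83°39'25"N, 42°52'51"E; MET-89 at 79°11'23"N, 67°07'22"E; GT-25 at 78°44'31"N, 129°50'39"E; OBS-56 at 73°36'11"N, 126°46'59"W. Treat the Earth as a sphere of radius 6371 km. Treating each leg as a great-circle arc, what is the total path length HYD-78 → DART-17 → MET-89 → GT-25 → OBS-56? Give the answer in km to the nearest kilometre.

HYD-78: φ = +73.74278°, λ = -59.83972°
DART-17: φ = +83.65694°, λ = +42.88083°
MET-89: φ = +79.18972°, λ = +67.12278°
GT-25: φ = +78.74194°, λ = +129.84417°
OBS-56: φ = +73.60306°, λ = -126.78306°
HYD-78→DART-17: c = 0.326012 rad, d = 2077.02 km
DART-17→MET-89: c = 0.098683 rad, d = 628.71 km
MET-89→GT-25: c = 0.199656 rad, d = 1272.01 km
GT-25→OBS-56: c = 0.381457 rad, d = 2430.26 km
Total = 2077.02 + 628.71 + 1272.01 + 2430.26 = 6408.00 km

6408 km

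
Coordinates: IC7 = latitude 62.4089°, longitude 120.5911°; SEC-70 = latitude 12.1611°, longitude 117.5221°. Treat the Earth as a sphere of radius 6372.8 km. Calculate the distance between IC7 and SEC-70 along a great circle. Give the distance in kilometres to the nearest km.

Δφ = -50.2478°,  Δλ = -3.0690°
a = sin²(Δφ/2) + cos φ₁ cos φ₂ sin²(Δλ/2) = 0.180590
c = 2·arcsin(√a) = 0.877834 rad = 50.2962°
d = R·c = 6372.8 × 0.877834 = 5594.3 km

5594 km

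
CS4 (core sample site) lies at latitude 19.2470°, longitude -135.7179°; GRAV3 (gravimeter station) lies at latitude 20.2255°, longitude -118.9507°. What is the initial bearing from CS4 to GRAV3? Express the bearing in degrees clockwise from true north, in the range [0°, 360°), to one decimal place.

83.6°

Δλ = 16.7672°
y = sin Δλ · cos φ₂ = 0.270696
x = cos φ₁ sin φ₂ − sin φ₁ cos φ₂ cos Δλ = 0.030228
θ = atan2(y, x) = 83.6283° → 83.6283° (mod 360°)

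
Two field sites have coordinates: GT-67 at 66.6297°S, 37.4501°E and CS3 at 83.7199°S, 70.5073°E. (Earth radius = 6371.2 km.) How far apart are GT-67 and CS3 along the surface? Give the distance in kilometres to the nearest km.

Δφ = -17.0902°,  Δλ = 33.0572°
a = sin²(Δφ/2) + cos φ₁ cos φ₂ sin²(Δλ/2) = 0.025590
c = 2·arcsin(√a) = 0.321320 rad = 18.4103°
d = R·c = 6371.2 × 0.321320 = 2047.2 km

2047 km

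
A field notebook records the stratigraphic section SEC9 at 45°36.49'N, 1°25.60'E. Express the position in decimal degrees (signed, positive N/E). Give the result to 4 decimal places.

+45.6082°, +1.4267°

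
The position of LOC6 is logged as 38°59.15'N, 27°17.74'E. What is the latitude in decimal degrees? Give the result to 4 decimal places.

38° + 59.15′/60 = 38 + 0.98583 = 38.9858°

38.9858°N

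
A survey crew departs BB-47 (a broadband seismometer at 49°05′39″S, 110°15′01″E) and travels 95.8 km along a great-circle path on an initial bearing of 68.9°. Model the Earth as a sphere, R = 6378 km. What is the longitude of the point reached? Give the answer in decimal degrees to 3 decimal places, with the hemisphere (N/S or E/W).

111.469°E

BB-47: φ = -49.09417°, λ = +110.25028°
δ = d/R = 95.8/6378 = 0.015020 rad
φ₂ = arcsin(sin φ₁ cos δ + cos φ₁ sin δ cos θ)
   = arcsin(-0.75579·0.99989 + 0.65482·0.01502·0.36000) = -48.77791°
λ₂ = λ₁ + atan2(sin θ sin δ cos φ₁, cos δ − sin φ₁ sin φ₂) = 111.46873°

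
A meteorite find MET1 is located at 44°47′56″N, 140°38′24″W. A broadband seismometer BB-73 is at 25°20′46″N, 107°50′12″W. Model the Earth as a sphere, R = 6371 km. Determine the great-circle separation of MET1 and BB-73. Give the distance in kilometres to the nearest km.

MET1: φ = +44.79889°, λ = -140.64000°
BB-73: φ = +25.34611°, λ = -107.83667°
Δφ = -19.4528°,  Δλ = 32.8033°
a = sin²(Δφ/2) + cos φ₁ cos φ₂ sin²(Δλ/2) = 0.079673
c = 2·arcsin(√a) = 0.572305 rad = 32.7907°
d = R·c = 6371 × 0.572305 = 3646.2 km

3646 km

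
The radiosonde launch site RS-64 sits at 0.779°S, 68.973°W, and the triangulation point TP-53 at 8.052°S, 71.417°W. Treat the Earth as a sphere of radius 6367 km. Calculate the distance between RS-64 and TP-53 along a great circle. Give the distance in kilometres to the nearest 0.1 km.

852.3 km

Δφ = -7.2730°,  Δλ = -2.4440°
a = sin²(Δφ/2) + cos φ₁ cos φ₂ sin²(Δλ/2) = 0.004473
c = 2·arcsin(√a) = 0.133864 rad = 7.6698°
d = R·c = 6367 × 0.133864 = 852.3 km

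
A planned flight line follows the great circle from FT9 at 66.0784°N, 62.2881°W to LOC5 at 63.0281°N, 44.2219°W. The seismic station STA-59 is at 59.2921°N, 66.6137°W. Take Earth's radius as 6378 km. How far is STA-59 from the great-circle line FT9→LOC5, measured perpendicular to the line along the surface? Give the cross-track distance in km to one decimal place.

δ₁₃ = central angle FT9→STA-59 = 0.123334 rad  (haversine)
θ₁₃ = bearing FT9→STA-59 = 198.245°,  θ₁₂ = bearing FT9→LOC5 = 103.116°
dₓₜ = R·arcsin(sin δ₁₃ · sin(θ₁₃ − θ₁₂)) = 6378·arcsin(0.12302·sin(95.129°)) = 783.460 km
|dₓₜ| = 783.460 km

783.5 km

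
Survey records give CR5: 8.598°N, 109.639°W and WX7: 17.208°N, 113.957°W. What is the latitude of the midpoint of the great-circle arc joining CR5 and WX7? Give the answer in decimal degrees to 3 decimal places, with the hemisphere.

Bx = cos φ₂ cos Δλ = 0.952526,  By = cos φ₂ sin Δλ = -0.071922
φₘ = atan2(sin φ₁ + sin φ₂, √((cos φ₁ + Bx)² + By²)) = 12.91186°
λₘ = λ₁ + atan2(By, cos φ₁ + Bx) = -111.76075°

12.912°N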